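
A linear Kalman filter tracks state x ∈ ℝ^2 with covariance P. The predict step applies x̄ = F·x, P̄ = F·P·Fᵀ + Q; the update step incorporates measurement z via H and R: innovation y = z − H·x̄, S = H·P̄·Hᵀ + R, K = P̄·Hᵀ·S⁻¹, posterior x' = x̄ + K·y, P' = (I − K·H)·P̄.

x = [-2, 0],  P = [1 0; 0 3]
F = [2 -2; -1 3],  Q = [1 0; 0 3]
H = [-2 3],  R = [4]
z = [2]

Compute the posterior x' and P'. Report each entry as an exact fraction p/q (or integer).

x' = [-412/197, -138/197]
P' = [1211/591 682/591; 682/591 632/591]

x̄ = F·x = [-4, 2]
P̄ = F·P·Fᵀ + Q = [17 -20; -20 31]
y = z − H·x̄ = [-12]
S = H·P̄·Hᵀ + R = [591]
K = P̄·Hᵀ·S⁻¹ = [-94/591; 133/591]
x' = x̄ + K·y = [-412/197, -138/197]
P' = (I − K·H)·P̄ = [1211/591 682/591; 682/591 632/591]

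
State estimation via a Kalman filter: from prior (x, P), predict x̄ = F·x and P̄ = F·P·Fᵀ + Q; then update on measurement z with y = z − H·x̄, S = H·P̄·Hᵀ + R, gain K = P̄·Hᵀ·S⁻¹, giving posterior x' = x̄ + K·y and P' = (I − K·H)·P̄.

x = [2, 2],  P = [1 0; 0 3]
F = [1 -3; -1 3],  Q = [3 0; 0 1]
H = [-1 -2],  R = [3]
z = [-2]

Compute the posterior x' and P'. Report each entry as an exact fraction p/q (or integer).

x̄ = F·x = [-4, 4]
P̄ = F·P·Fᵀ + Q = [31 -28; -28 29]
y = z − H·x̄ = [2]
S = H·P̄·Hᵀ + R = [38]
K = P̄·Hᵀ·S⁻¹ = [25/38; -15/19]
x' = x̄ + K·y = [-51/19, 46/19]
P' = (I − K·H)·P̄ = [553/38 -157/19; -157/19 101/19]

x' = [-51/19, 46/19]
P' = [553/38 -157/19; -157/19 101/19]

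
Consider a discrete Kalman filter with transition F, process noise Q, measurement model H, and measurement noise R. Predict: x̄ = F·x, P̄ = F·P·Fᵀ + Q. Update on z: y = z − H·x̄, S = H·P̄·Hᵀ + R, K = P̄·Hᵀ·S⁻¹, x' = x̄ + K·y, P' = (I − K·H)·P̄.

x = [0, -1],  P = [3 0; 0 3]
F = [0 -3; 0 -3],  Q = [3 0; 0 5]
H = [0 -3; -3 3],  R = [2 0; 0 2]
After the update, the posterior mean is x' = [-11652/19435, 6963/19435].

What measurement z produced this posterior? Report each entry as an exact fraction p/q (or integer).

x̄ = F·x = [3, 3]
P̄ = F·P·Fᵀ + Q = [30 27; 27 32]
S = H·P̄·Hᵀ + R = [290 -45; -45 74]
K = P̄·Hᵀ·S⁻¹ = [-6399/19435 -1251/3887; -6429/19435 6/3887]
x' − x̄ = [-69957/19435, -51342/19435] = K·y
y = (KᵀK)⁻¹·Kᵀ·(x' − x̄) = [8, 3]
z = y + H·x̄ = [8, 3] + [-9, 0] = [-1, 3]

z = [-1, 3]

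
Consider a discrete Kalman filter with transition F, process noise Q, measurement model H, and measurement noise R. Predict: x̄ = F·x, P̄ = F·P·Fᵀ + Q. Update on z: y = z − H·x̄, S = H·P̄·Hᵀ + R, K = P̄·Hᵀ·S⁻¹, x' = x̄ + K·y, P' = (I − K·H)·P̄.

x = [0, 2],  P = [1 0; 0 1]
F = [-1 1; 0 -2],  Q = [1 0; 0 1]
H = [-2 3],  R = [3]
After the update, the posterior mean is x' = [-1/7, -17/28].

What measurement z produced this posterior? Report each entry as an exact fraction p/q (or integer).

z = [-1]

x̄ = F·x = [2, -4]
P̄ = F·P·Fᵀ + Q = [3 -2; -2 5]
S = H·P̄·Hᵀ + R = [84]
K = P̄·Hᵀ·S⁻¹ = [-1/7; 19/84]
x' − x̄ = [-15/7, 95/28] = K·y
y = (KᵀK)⁻¹·Kᵀ·(x' − x̄) = [15]
z = y + H·x̄ = [15] + [-16] = [-1]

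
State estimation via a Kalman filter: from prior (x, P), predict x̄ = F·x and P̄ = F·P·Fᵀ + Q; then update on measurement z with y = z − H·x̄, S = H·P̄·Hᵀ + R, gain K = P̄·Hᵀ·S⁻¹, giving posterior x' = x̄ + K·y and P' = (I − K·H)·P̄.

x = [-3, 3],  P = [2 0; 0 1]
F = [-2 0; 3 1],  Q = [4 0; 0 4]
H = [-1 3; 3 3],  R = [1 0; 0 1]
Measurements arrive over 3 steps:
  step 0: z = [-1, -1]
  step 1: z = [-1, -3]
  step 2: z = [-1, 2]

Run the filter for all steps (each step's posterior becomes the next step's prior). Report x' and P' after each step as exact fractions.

step 0: x' = [1242/19399, -6852/19399], P' = [2388/19399 -804/19399; -804/19399 1343/19399]
step 1: x' = [-31034060/63106781, -31443426/63106781], P' = [7668100/63106781 -2539704/63106781; -2539704/63106781 4307247/63106781]
step 2: x' = [12049789564/15750401423, -1723753005/15750401423], P' = [24878487516/204755218499 -8239391856/204755218499; -8239391856/204755218499 13974613487/204755218499]

step 0: x̄ = F·x = [6, -6]
step 0: P̄ = F·P·Fᵀ + Q = [12 -12; -12 23]
step 0: y = z − H·x̄ = [23, -1]
step 0: S = H·P̄·Hᵀ + R = [292 99; 99 100]
step 0: K = P̄·Hᵀ·S⁻¹ = [-4800/19399 4752/19399; 4833/19399 1617/19399]
step 0: x' = x̄ + K·y = [1242/19399, -6852/19399]
step 0: P' = (I − K·H)·P̄ = [2388/19399 -804/19399; -804/19399 1343/19399]
step 1: x̄ = F·x = [-2484/19399, -3126/19399]
step 1: P̄ = F·P·Fᵀ + Q = [87148/19399 -12720/19399; -12720/19399 95607/19399]
step 1: y = z − H·x̄ = [-12505/19399, -41367/19399]
step 1: S = H·P̄·Hᵀ + R = [1043330/19399 522699/19399; 522699/19399 1435234/19399]
step 1: K = P̄·Hᵀ·S⁻¹ = [-15287212/63106781 15385188/63106781; 15461445/63106781 5302629/63106781]
step 1: x' = x̄ + K·y = [-31034060/63106781, -31443426/63106781]
step 1: P' = (I − K·H)·P̄ = [7668100/63106781 -2539704/63106781; -2539704/63106781 4307247/63106781]
step 2: x̄ = F·x = [62068120/63106781, -124545606/63106781]
step 2: P̄ = F·P·Fᵀ + Q = [283099524/63106781 -40929192/63106781; -40929192/63106781 310509047/63106781]
step 2: y = z − H·x̄ = [372598157/63106781, 313646020/63106781]
step 2: S = H·P̄·Hᵀ + R = [3386362880/63106781 1699707699/63106781; 1699707699/63106781 4668858464/63106781]
step 2: K = P̄·Hᵀ·S⁻¹ = [-49596663084/204755218499 49917286980/204755218499; 50163232317/204755218499 17205664893/204755218499]
step 2: x' = x̄ + K·y = [12049789564/15750401423, -1723753005/15750401423]
step 2: P' = (I − K·H)·P̄ = [24878487516/204755218499 -8239391856/204755218499; -8239391856/204755218499 13974613487/204755218499]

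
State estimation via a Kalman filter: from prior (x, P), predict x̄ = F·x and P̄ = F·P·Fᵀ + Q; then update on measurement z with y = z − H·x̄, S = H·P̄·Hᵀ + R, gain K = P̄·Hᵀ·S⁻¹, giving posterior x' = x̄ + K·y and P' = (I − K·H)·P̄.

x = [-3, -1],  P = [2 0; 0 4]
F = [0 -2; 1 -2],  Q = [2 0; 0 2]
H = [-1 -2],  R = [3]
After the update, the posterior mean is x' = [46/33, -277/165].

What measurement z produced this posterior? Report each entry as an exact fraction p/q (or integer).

z = [2]

x̄ = F·x = [2, -1]
P̄ = F·P·Fᵀ + Q = [18 16; 16 20]
S = H·P̄·Hᵀ + R = [165]
K = P̄·Hᵀ·S⁻¹ = [-10/33; -56/165]
x' − x̄ = [-20/33, -112/165] = K·y
y = (KᵀK)⁻¹·Kᵀ·(x' − x̄) = [2]
z = y + H·x̄ = [2] + [0] = [2]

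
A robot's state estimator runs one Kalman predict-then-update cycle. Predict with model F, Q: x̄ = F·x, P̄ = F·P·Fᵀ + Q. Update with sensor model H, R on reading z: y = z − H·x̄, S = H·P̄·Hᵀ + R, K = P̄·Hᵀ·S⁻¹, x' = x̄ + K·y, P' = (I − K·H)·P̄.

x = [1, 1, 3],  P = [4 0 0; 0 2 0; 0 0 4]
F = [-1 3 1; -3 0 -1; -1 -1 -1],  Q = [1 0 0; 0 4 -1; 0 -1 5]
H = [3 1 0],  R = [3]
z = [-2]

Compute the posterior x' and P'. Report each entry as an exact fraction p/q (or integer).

x' = [711/338, -1388/169, -1657/338]
P' = [1205/338 -1674/169 -1761/338; -1674/169 5124/169 2637/169; -1761/338 2637/169 5061/338]

x̄ = F·x = [5, -6, -5]
P̄ = F·P·Fᵀ + Q = [27 8 -6; 8 44 15; -6 15 15]
y = z − H·x̄ = [-11]
S = H·P̄·Hᵀ + R = [338]
K = P̄·Hᵀ·S⁻¹ = [89/338; 34/169; -3/338]
x' = x̄ + K·y = [711/338, -1388/169, -1657/338]
P' = (I − K·H)·P̄ = [1205/338 -1674/169 -1761/338; -1674/169 5124/169 2637/169; -1761/338 2637/169 5061/338]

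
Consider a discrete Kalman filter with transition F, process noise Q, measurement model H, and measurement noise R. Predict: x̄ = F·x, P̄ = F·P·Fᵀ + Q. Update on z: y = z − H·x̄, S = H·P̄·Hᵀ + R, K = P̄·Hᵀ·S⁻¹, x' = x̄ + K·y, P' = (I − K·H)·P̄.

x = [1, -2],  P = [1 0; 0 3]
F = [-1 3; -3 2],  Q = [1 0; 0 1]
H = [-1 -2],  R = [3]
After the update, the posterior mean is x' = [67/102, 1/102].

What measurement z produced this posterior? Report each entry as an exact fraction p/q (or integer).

z = [-1]

x̄ = F·x = [-7, -7]
P̄ = F·P·Fᵀ + Q = [29 21; 21 22]
S = H·P̄·Hᵀ + R = [204]
K = P̄·Hᵀ·S⁻¹ = [-71/204; -65/204]
x' − x̄ = [781/102, 715/102] = K·y
y = (KᵀK)⁻¹·Kᵀ·(x' − x̄) = [-22]
z = y + H·x̄ = [-22] + [21] = [-1]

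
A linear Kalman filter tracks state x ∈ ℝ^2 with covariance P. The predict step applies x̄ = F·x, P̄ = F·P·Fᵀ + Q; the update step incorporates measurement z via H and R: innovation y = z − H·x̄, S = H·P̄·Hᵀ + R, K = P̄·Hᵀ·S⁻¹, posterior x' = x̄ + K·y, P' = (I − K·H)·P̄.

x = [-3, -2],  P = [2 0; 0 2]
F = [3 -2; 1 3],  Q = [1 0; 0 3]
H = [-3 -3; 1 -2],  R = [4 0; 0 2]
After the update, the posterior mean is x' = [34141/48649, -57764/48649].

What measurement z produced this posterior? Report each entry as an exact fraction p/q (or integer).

x̄ = F·x = [-5, -9]
P̄ = F·P·Fᵀ + Q = [27 -6; -6 23]
S = H·P̄·Hᵀ + R = [346 39; 39 145]
K = P̄·Hᵀ·S⁻¹ = [-10656/48649 15951/48649; -5367/48649 -16003/48649]
x' − x̄ = [277386/48649, 380077/48649] = K·y
y = (KᵀK)⁻¹·Kᵀ·(x' − x̄) = [-41, -10]
z = y + H·x̄ = [-41, -10] + [42, 13] = [1, 3]

z = [1, 3]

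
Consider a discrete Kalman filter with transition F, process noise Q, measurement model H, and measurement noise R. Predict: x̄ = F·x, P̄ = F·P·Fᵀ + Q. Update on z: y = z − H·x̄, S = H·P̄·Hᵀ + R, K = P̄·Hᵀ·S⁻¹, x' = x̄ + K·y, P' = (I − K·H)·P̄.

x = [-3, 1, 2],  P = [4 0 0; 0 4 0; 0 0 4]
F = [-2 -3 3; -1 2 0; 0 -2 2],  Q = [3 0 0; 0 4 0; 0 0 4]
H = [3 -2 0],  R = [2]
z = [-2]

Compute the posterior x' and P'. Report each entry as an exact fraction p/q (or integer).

x̄ = F·x = [9, 5, 2]
P̄ = F·P·Fᵀ + Q = [91 -16 48; -16 24 -16; 48 -16 36]
y = z − H·x̄ = [-19]
S = H·P̄·Hᵀ + R = [1109]
K = P̄·Hᵀ·S⁻¹ = [305/1109; -96/1109; 176/1109]
x' = x̄ + K·y = [4186/1109, 7369/1109, -1126/1109]
P' = (I − K·H)·P̄ = [7894/1109 11536/1109 -448/1109; 11536/1109 17400/1109 -848/1109; -448/1109 -848/1109 8948/1109]

x' = [4186/1109, 7369/1109, -1126/1109]
P' = [7894/1109 11536/1109 -448/1109; 11536/1109 17400/1109 -848/1109; -448/1109 -848/1109 8948/1109]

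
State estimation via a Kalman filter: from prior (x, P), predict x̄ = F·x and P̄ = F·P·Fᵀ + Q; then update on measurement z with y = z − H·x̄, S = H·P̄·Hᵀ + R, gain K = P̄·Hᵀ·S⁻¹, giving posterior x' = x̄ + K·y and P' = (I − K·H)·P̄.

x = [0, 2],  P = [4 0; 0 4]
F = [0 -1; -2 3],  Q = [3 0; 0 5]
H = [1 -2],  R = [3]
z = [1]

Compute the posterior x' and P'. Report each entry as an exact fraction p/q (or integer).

x' = [-107/286, -87/143]
P' = [1041/286 237/143; 237/143 213/143]

x̄ = F·x = [-2, 6]
P̄ = F·P·Fᵀ + Q = [7 -12; -12 57]
y = z − H·x̄ = [15]
S = H·P̄·Hᵀ + R = [286]
K = P̄·Hᵀ·S⁻¹ = [31/286; -63/143]
x' = x̄ + K·y = [-107/286, -87/143]
P' = (I − K·H)·P̄ = [1041/286 237/143; 237/143 213/143]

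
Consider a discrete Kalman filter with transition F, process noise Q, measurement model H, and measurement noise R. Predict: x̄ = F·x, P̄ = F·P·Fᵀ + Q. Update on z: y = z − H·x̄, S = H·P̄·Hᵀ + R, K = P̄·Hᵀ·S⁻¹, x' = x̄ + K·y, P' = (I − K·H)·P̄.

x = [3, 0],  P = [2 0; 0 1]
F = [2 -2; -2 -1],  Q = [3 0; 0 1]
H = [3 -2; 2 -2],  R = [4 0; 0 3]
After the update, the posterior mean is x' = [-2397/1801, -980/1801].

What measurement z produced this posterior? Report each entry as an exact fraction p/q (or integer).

z = [-3, -2]

x̄ = F·x = [6, -6]
P̄ = F·P·Fᵀ + Q = [15 -6; -6 10]
S = H·P̄·Hᵀ + R = [251 190; 190 151]
K = P̄·Hᵀ·S⁻¹ = [627/1801 -288/1801; 342/1801 -812/1801]
x' − x̄ = [-13203/1801, 9826/1801] = K·y
y = (KᵀK)⁻¹·Kᵀ·(x' − x̄) = [-33, -26]
z = y + H·x̄ = [-33, -26] + [30, 24] = [-3, -2]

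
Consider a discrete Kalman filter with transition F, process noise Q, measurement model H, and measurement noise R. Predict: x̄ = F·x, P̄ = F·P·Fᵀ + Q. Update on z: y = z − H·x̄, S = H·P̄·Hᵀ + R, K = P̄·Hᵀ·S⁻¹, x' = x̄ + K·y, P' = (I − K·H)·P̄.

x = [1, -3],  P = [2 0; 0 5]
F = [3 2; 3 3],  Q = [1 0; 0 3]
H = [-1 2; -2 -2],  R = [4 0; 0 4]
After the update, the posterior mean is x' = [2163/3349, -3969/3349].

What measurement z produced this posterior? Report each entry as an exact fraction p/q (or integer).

x̄ = F·x = [-3, -6]
P̄ = F·P·Fᵀ + Q = [39 48; 48 66]
S = H·P̄·Hᵀ + R = [115 -282; -282 808]
K = P̄·Hᵀ·S⁻¹ = [-753/3349 -984/3349; 894/3349 -633/3349]
x' − x̄ = [12210/3349, 16125/3349] = K·y
y = (KᵀK)⁻¹·Kᵀ·(x' − x̄) = [6, -17]
z = y + H·x̄ = [6, -17] + [-9, 18] = [-3, 1]

z = [-3, 1]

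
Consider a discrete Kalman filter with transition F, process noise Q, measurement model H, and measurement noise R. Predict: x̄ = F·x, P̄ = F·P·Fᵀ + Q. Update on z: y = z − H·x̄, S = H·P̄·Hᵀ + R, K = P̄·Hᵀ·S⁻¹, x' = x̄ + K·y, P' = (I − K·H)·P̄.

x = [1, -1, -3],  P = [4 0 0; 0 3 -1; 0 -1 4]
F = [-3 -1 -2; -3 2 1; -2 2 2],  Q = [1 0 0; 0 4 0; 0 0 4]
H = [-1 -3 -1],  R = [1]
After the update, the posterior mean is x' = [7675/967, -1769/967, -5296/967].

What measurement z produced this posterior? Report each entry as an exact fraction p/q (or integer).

x̄ = F·x = [4, -8, -10]
P̄ = F·P·Fᵀ + Q = [52 27 8; 27 52 38; 8 38 40]
S = H·P̄·Hᵀ + R = [967]
K = P̄·Hᵀ·S⁻¹ = [-141/967; -221/967; -162/967]
x' − x̄ = [3807/967, 5967/967, 4374/967] = K·y
y = (KᵀK)⁻¹·Kᵀ·(x' − x̄) = [-27]
z = y + H·x̄ = [-27] + [30] = [3]

z = [3]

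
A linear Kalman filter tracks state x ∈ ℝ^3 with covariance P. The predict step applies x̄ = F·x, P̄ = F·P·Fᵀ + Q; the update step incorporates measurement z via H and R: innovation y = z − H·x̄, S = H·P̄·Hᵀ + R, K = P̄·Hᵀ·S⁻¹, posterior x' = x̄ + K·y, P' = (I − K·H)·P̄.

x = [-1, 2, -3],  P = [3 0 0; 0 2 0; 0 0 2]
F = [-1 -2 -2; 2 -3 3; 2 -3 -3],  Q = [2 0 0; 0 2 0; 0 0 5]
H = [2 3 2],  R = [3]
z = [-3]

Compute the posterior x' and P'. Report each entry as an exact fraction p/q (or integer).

x' = [1059/193, -1985/193, 1617/193]
P' = [3333/193 -3102/193 1338/193; -3102/193 22006/965 -17256/965; 1338/193 -17256/965 19461/965]

x̄ = F·x = [3, -17, 1]
P̄ = F·P·Fᵀ + Q = [21 -6 18; -6 50 12; 18 12 53]
y = z − H·x̄ = [40]
S = H·P̄·Hᵀ + R = [965]
K = P̄·Hᵀ·S⁻¹ = [12/193; 162/965; 178/965]
x' = x̄ + K·y = [1059/193, -1985/193, 1617/193]
P' = (I − K·H)·P̄ = [3333/193 -3102/193 1338/193; -3102/193 22006/965 -17256/965; 1338/193 -17256/965 19461/965]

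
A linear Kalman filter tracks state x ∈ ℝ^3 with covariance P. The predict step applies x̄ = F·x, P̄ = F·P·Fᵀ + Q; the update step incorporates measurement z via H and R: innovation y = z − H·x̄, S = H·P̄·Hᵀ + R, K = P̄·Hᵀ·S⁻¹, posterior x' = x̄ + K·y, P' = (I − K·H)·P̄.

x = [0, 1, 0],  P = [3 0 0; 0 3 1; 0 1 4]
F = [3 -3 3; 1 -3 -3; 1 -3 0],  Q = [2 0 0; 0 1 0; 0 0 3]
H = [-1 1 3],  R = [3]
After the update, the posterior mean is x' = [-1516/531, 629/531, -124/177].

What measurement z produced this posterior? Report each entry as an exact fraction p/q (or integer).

z = [2]

x̄ = F·x = [-3, -3, -3]
P̄ = F·P·Fᵀ + Q = [74 0 27; 0 85 39; 27 39 33]
S = H·P̄·Hᵀ + R = [531]
K = P̄·Hᵀ·S⁻¹ = [7/531; 202/531; 37/177]
x' − x̄ = [77/531, 2222/531, 407/177] = K·y
y = (KᵀK)⁻¹·Kᵀ·(x' − x̄) = [11]
z = y + H·x̄ = [11] + [-9] = [2]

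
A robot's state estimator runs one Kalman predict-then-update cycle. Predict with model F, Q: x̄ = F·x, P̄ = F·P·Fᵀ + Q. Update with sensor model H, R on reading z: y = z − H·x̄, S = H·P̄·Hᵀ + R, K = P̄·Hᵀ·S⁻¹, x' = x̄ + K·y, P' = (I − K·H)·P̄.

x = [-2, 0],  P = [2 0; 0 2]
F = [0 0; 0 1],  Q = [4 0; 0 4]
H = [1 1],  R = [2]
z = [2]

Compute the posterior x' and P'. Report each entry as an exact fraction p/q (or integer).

x̄ = F·x = [0, 0]
P̄ = F·P·Fᵀ + Q = [4 0; 0 6]
y = z − H·x̄ = [2]
S = H·P̄·Hᵀ + R = [12]
K = P̄·Hᵀ·S⁻¹ = [1/3; 1/2]
x' = x̄ + K·y = [2/3, 1]
P' = (I − K·H)·P̄ = [8/3 -2; -2 3]

x' = [2/3, 1]
P' = [8/3 -2; -2 3]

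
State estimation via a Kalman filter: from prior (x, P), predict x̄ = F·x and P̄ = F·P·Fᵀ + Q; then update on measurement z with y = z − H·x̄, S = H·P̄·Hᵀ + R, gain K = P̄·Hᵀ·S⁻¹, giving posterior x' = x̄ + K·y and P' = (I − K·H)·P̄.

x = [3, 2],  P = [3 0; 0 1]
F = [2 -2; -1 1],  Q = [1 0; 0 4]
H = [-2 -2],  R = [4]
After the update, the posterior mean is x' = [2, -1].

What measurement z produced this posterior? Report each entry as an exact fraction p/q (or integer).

x̄ = F·x = [2, -1]
P̄ = F·P·Fᵀ + Q = [17 -8; -8 8]
S = H·P̄·Hᵀ + R = [40]
K = P̄·Hᵀ·S⁻¹ = [-9/20; 0]
x' − x̄ = [0, 0] = K·y
y = (KᵀK)⁻¹·Kᵀ·(x' − x̄) = [0]
z = y + H·x̄ = [0] + [-2] = [-2]

z = [-2]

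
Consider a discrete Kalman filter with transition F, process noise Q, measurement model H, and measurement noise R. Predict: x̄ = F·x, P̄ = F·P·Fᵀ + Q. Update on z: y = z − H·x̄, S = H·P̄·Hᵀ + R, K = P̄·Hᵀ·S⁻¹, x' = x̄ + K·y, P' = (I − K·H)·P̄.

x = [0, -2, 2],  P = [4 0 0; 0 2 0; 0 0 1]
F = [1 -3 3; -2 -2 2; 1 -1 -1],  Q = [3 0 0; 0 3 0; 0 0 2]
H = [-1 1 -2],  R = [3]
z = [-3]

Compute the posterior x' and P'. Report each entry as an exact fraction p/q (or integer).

x̄ = F·x = [12, 8, 0]
P̄ = F·P·Fᵀ + Q = [34 10 7; 10 31 -6; 7 -6 9]
y = z − H·x̄ = [1]
S = H·P̄·Hᵀ + R = [136]
K = P̄·Hᵀ·S⁻¹ = [-19/68; 33/136; -31/136]
x' = x̄ + K·y = [797/68, 1121/136, -31/136]
P' = (I − K·H)·P̄ = [795/34 1307/68 -113/68; 1307/68 3127/136 207/136; -113/68 207/136 263/136]

x' = [797/68, 1121/136, -31/136]
P' = [795/34 1307/68 -113/68; 1307/68 3127/136 207/136; -113/68 207/136 263/136]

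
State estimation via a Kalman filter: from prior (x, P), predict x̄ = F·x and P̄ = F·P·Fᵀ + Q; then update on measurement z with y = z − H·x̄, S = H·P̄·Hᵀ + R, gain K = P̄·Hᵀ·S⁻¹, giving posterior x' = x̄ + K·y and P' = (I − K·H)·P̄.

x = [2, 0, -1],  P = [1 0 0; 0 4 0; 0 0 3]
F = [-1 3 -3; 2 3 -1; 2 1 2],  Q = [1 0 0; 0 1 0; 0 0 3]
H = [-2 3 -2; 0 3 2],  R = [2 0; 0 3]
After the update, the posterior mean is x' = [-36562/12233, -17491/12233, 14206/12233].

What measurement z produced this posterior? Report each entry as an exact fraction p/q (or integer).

x̄ = F·x = [1, 5, 2]
P̄ = F·P·Fᵀ + Q = [65 43 -8; 43 44 10; -8 10 23]
S = H·P̄·Hᵀ + R = [50 78; 78 611]
K = P̄·Hᵀ·S⁻¹ = [27/1882 2240/12233; 155/941 2786/12233; -228/941 1900/12233]
x' − x̄ = [-48795/12233, -78656/12233, -10260/12233] = K·y
y = (KᵀK)⁻¹·Kᵀ·(x' − x̄) = [-10, -21]
z = y + H·x̄ = [-10, -21] + [9, 19] = [-1, -2]

z = [-1, -2]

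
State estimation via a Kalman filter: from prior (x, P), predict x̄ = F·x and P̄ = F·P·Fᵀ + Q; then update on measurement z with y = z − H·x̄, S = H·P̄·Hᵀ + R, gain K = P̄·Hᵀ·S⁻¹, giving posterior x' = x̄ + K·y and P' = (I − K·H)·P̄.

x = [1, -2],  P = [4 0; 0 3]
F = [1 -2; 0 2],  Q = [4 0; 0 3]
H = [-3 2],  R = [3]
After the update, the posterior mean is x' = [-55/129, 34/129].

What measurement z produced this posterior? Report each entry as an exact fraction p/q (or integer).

x̄ = F·x = [5, -4]
P̄ = F·P·Fᵀ + Q = [20 -12; -12 15]
S = H·P̄·Hᵀ + R = [387]
K = P̄·Hᵀ·S⁻¹ = [-28/129; 22/129]
x' − x̄ = [-700/129, 550/129] = K·y
y = (KᵀK)⁻¹·Kᵀ·(x' − x̄) = [25]
z = y + H·x̄ = [25] + [-23] = [2]

z = [2]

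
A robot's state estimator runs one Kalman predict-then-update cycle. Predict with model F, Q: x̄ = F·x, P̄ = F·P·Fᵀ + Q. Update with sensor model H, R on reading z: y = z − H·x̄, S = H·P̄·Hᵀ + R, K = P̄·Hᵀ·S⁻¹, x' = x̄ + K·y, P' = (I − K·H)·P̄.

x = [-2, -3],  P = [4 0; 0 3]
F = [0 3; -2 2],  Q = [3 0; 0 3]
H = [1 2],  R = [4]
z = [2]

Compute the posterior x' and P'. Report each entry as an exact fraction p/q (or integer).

x' = [-108/23, 74/23]
P' = [1272/115 -114/23; -114/23 73/23]

x̄ = F·x = [-9, -2]
P̄ = F·P·Fᵀ + Q = [30 18; 18 31]
y = z − H·x̄ = [15]
S = H·P̄·Hᵀ + R = [230]
K = P̄·Hᵀ·S⁻¹ = [33/115; 8/23]
x' = x̄ + K·y = [-108/23, 74/23]
P' = (I − K·H)·P̄ = [1272/115 -114/23; -114/23 73/23]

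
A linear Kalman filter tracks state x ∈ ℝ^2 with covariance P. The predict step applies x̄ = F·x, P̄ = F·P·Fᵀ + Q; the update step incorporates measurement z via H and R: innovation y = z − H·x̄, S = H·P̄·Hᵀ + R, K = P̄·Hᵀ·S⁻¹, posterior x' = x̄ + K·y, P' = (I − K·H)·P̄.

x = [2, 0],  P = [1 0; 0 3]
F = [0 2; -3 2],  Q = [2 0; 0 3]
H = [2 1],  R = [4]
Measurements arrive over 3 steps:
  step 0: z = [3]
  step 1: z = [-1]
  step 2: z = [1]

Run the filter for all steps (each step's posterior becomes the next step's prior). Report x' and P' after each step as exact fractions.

step 0: x̄ = F·x = [0, -6]
step 0: P̄ = F·P·Fᵀ + Q = [14 12; 12 24]
step 0: y = z − H·x̄ = [9]
step 0: S = H·P̄·Hᵀ + R = [132]
step 0: K = P̄·Hᵀ·S⁻¹ = [10/33; 4/11]
step 0: x' = x̄ + K·y = [30/11, -30/11]
step 0: P' = (I − K·H)·P̄ = [62/33 -28/11; -28/11 72/11]
step 1: x̄ = F·x = [-60/11, -150/11]
step 1: P̄ = F·P·Fᵀ + Q = [310/11 456/11; 456/11 843/11]
step 1: y = z − H·x̄ = [259/11]
step 1: S = H·P̄·Hᵀ + R = [3951/11]
step 1: K = P̄·Hᵀ·S⁻¹ = [1076/3951; 195/439]
step 1: x' = x̄ + K·y = [3784/3951, -1395/439]
step 1: P' = (I − K·H)·P̄ = [6094/3951 -876/439; -876/439 2532/439]
step 2: x̄ = F·x = [-2790/439, -12154/1317]
step 2: P̄ = F·P·Fᵀ + Q = [11006/439 15384/439; 15384/439 28051/439]
step 2: y = z − H·x̄ = [30211/1317]
step 2: S = H·P̄·Hᵀ + R = [135367/439]
step 2: K = P̄·Hᵀ·S⁻¹ = [37396/135367; 58819/135367]
step 2: x' = x̄ + K·y = [-7406/406101, 100023/135367]
step 2: P' = (I − K·H)·P̄ = [208174/135367 -266764/135367; -266764/135367 768804/135367]

step 0: x' = [30/11, -30/11], P' = [62/33 -28/11; -28/11 72/11]
step 1: x' = [3784/3951, -1395/439], P' = [6094/3951 -876/439; -876/439 2532/439]
step 2: x' = [-7406/406101, 100023/135367], P' = [208174/135367 -266764/135367; -266764/135367 768804/135367]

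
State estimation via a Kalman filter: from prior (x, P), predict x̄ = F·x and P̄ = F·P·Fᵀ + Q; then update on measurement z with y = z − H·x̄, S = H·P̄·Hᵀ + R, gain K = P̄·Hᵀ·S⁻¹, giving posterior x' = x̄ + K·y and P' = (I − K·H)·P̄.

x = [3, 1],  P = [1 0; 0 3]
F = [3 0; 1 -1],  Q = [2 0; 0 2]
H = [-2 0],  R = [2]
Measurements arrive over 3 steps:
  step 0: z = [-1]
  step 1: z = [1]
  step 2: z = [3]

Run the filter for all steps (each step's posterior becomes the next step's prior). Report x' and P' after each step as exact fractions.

step 0: x̄ = F·x = [9, 2]
step 0: P̄ = F·P·Fᵀ + Q = [11 3; 3 6]
step 0: y = z − H·x̄ = [17]
step 0: S = H·P̄·Hᵀ + R = [46]
step 0: K = P̄·Hᵀ·S⁻¹ = [-11/23; -3/23]
step 0: x' = x̄ + K·y = [20/23, -5/23]
step 0: P' = (I − K·H)·P̄ = [11/23 3/23; 3/23 120/23]
step 1: x̄ = F·x = [60/23, 25/23]
step 1: P̄ = F·P·Fᵀ + Q = [145/23 24/23; 24/23 171/23]
step 1: y = z − H·x̄ = [143/23]
step 1: S = H·P̄·Hᵀ + R = [626/23]
step 1: K = P̄·Hᵀ·S⁻¹ = [-145/313; -24/313]
step 1: x' = x̄ + K·y = [-85/313, 191/313]
step 1: P' = (I − K·H)·P̄ = [145/313 24/313; 24/313 2277/313]
step 2: x̄ = F·x = [-255/313, -276/313]
step 2: P̄ = F·P·Fᵀ + Q = [1931/313 363/313; 363/313 3000/313]
step 2: y = z − H·x̄ = [429/313]
step 2: S = H·P̄·Hᵀ + R = [8350/313]
step 2: K = P̄·Hᵀ·S⁻¹ = [-1931/4175; -363/4175]
step 2: x' = x̄ + K·y = [-6048/4175, -4179/4175]
step 2: P' = (I − K·H)·P̄ = [1931/4175 363/4175; 363/4175 39174/4175]

step 0: x' = [20/23, -5/23], P' = [11/23 3/23; 3/23 120/23]
step 1: x' = [-85/313, 191/313], P' = [145/313 24/313; 24/313 2277/313]
step 2: x' = [-6048/4175, -4179/4175], P' = [1931/4175 363/4175; 363/4175 39174/4175]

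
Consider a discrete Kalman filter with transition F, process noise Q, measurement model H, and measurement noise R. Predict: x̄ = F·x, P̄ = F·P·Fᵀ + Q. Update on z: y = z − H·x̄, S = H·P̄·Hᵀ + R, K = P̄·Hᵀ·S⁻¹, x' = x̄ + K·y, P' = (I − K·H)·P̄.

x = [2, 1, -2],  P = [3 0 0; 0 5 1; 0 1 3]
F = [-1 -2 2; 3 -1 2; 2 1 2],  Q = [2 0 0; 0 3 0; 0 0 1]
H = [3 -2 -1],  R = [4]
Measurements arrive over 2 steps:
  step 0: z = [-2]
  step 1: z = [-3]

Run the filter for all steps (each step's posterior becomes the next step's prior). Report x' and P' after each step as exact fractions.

step 0: x' = [-2209/523, -1727/523, -2027/523], P' = [8926/523 10771/523 4920/523; 10771/523 14389/523 3895/523; 4920/523 3895/523 7378/523]
step 1: x' = [-5840521/880962, -1977967/293654, -3056879/880962], P' = [162084341/2642886 19750441/293654 129189721/2642886; 19750441/293654 21982049/293654 15472125/293654; 129189721/2642886 15472125/293654 111639797/2642886]

step 0: x̄ = F·x = [-8, 1, 1]
step 0: P̄ = F·P·Fᵀ + Q = [29 7 -6; 7 43 25; -6 25 34]
step 0: y = z − H·x̄ = [25]
step 0: S = H·P̄·Hᵀ + R = [523]
step 0: K = P̄·Hᵀ·S⁻¹ = [79/523; -90/523; -102/523]
step 0: x' = x̄ + K·y = [-2209/523, -1727/523, -2027/523]
step 0: P' = (I − K·H)·P̄ = [8926/523 10771/523 4920/523; 10771/523 14389/523 3895/523; 4920/523 3895/523 7378/523]
step 1: x̄ = F·x = [1609/523, -8954/523, -10199/523]
step 1: P̄ = F·P·Fᵀ + Q = [89284/523 -26033/523 -68923/523; -26033/523 104638/523 128650/523; -68923/523 128650/523 178152/523]
step 1: y = z − H·x̄ = [-34503/523]
step 1: S = H·P̄·Hᵀ + R = [2642886/523]
step 1: K = P̄·Hᵀ·S⁻¹ = [388841/2642886; -46225/293654; -642221/2642886]
step 1: x' = x̄ + K·y = [-5840521/880962, -1977967/293654, -3056879/880962]
step 1: P' = (I − K·H)·P̄ = [162084341/2642886 19750441/293654 129189721/2642886; 19750441/293654 21982049/293654 15472125/293654; 129189721/2642886 15472125/293654 111639797/2642886]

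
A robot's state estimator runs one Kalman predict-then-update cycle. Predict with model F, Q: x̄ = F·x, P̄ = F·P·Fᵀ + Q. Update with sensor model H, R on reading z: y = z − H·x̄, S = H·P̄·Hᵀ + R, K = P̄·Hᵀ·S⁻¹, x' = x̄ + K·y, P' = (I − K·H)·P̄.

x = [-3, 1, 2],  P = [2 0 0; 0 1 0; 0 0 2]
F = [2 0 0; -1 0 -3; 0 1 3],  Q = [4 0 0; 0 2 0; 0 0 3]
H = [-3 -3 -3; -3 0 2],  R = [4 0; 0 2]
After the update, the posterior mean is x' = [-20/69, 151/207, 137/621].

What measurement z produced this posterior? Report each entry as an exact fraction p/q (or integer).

z = [-2, 1]

x̄ = F·x = [-6, -3, 7]
P̄ = F·P·Fᵀ + Q = [12 -4 0; -4 22 -18; 0 -18 22]
S = H·P̄·Hᵀ + R = [112 48; 48 198]
K = P̄·Hᵀ·S⁻¹ = [-7/46 -10/69; 4/69 -28/207; -187/828 172/621]
x' − x̄ = [394/69, 772/207, -4210/621] = K·y
y = (KᵀK)⁻¹·Kᵀ·(x' − x̄) = [-8, -31]
z = y + H·x̄ = [-8, -31] + [6, 32] = [-2, 1]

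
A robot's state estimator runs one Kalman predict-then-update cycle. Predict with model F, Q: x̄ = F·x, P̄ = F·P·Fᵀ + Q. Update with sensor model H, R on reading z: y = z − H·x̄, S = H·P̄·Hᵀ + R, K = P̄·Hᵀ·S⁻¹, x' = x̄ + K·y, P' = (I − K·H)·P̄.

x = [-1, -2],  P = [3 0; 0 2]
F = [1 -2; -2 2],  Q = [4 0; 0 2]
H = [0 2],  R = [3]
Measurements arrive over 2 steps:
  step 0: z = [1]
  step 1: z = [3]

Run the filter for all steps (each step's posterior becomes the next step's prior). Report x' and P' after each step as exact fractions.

step 0: x' = [19/13, 38/91], P' = [83/13 -6/13; -6/13 66/91]
step 1: x' = [-16129/12697, 18066/12697], P' = [68363/12697 -5034/12697; -5034/12697 9318/12697]

step 0: x̄ = F·x = [3, -2]
step 0: P̄ = F·P·Fᵀ + Q = [15 -14; -14 22]
step 0: y = z − H·x̄ = [5]
step 0: S = H·P̄·Hᵀ + R = [91]
step 0: K = P̄·Hᵀ·S⁻¹ = [-4/13; 44/91]
step 0: x' = x̄ + K·y = [19/13, 38/91]
step 0: P' = (I − K·H)·P̄ = [83/13 -6/13; -6/13 66/91]
step 1: x̄ = F·x = [57/91, -190/91]
step 1: P̄ = F·P·Fᵀ + Q = [1377/91 -1678/91; -1678/91 3106/91]
step 1: y = z − H·x̄ = [653/91]
step 1: S = H·P̄·Hᵀ + R = [12697/91]
step 1: K = P̄·Hᵀ·S⁻¹ = [-3356/12697; 6212/12697]
step 1: x' = x̄ + K·y = [-16129/12697, 18066/12697]
step 1: P' = (I − K·H)·P̄ = [68363/12697 -5034/12697; -5034/12697 9318/12697]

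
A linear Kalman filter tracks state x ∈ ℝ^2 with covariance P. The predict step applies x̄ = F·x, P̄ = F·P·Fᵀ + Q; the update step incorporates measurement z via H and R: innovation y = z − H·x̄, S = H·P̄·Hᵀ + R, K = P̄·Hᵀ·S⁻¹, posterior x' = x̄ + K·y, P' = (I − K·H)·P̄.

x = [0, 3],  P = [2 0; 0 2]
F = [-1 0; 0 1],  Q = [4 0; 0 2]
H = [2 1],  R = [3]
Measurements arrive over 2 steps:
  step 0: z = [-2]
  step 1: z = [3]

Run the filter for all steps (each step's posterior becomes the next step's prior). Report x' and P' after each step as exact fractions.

step 0: x' = [-60/31, 73/31], P' = [42/31 -48/31; -48/31 108/31]
step 1: x' = [940/1119, 1777/1119], P' = [1334/1119 -1528/1119; -1528/1119 3854/1119]

step 0: x̄ = F·x = [0, 3]
step 0: P̄ = F·P·Fᵀ + Q = [6 0; 0 4]
step 0: y = z − H·x̄ = [-5]
step 0: S = H·P̄·Hᵀ + R = [31]
step 0: K = P̄·Hᵀ·S⁻¹ = [12/31; 4/31]
step 0: x' = x̄ + K·y = [-60/31, 73/31]
step 0: P' = (I − K·H)·P̄ = [42/31 -48/31; -48/31 108/31]
step 1: x̄ = F·x = [60/31, 73/31]
step 1: P̄ = F·P·Fᵀ + Q = [166/31 48/31; 48/31 170/31]
step 1: y = z − H·x̄ = [-100/31]
step 1: S = H·P̄·Hᵀ + R = [1119/31]
step 1: K = P̄·Hᵀ·S⁻¹ = [380/1119; 266/1119]
step 1: x' = x̄ + K·y = [940/1119, 1777/1119]
step 1: P' = (I − K·H)·P̄ = [1334/1119 -1528/1119; -1528/1119 3854/1119]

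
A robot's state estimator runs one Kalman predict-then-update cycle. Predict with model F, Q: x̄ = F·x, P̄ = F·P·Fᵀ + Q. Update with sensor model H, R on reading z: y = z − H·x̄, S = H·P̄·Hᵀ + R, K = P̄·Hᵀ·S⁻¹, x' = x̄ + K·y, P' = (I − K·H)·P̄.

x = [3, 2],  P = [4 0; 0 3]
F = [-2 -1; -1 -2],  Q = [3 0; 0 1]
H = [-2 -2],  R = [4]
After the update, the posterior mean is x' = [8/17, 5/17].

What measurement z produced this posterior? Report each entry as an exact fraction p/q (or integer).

z = [-2]

x̄ = F·x = [-8, -7]
P̄ = F·P·Fᵀ + Q = [22 14; 14 17]
S = H·P̄·Hᵀ + R = [272]
K = P̄·Hᵀ·S⁻¹ = [-9/34; -31/136]
x' − x̄ = [144/17, 124/17] = K·y
y = (KᵀK)⁻¹·Kᵀ·(x' − x̄) = [-32]
z = y + H·x̄ = [-32] + [30] = [-2]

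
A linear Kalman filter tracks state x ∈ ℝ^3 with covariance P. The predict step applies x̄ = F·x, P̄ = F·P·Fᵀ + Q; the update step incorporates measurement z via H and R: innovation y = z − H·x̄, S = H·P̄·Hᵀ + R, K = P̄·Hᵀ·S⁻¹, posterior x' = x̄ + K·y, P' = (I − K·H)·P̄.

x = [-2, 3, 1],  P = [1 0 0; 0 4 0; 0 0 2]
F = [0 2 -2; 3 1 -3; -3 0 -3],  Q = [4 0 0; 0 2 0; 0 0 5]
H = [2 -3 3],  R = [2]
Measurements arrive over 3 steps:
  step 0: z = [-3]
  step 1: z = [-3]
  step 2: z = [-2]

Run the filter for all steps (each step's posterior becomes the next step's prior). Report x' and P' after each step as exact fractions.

step 0: x̄ = F·x = [4, -6, 3]
step 0: P̄ = F·P·Fᵀ + Q = [28 20 12; 20 33 9; 12 9 32]
step 0: y = z − H·x̄ = [-38]
step 0: S = H·P̄·Hᵀ + R = [441]
step 0: K = P̄·Hᵀ·S⁻¹ = [32/441; -32/441; 31/147]
step 0: x' = x̄ + K·y = [548/441, -1430/441, -737/147]
step 0: P' = (I − K·H)·P̄ = [11324/441 9844/441 772/147; 9844/441 13529/441 2315/147; 772/147 2315/147 607/49]
step 1: x̄ = F·x = [1562/441, 6847/441, 1663/147]
step 1: P̄ = F·P·Fᵀ + Q = [22172/441 49444/441 -18020/147; 49444/441 141200/441 -34372/147; -18020/147 -34372/147 21664/49]
step 1: y = z − H·x̄ = [23/9]
step 1: S = H·P̄·Hᵀ + R = [76106/9]
step 1: K = P̄·Hᵀ·S⁻¹ = [-2716/38053; -6470/38053; 8022/38053]
step 1: x' = x̄ + K·y = [6264206/1864597, 28139689/1864597, 22098579/1864597]
step 1: P' = (I − K·H)·P̄ = [13422092/1864597 17709508/1864597 8672724/1864597; 17709508/1864597 141190600/1864597 129172908/1864597; 8672724/1864597 129172908/1864597 123653144/1864597]
step 2: x̄ = F·x = [12082220/1864597, -19363430/1864597, -85088355/1864597]
step 2: P̄ = F·P·Fᵀ + Q = [33450100/1864597 45137504/1864597 -87339288/1864597; 45137504/1864597 553707486/1864597 551432220/1864597; -87339288/1864597 551432220/1864597 1399109141/1864597]
step 2: y = z − H·x̄ = [169281141/1864597]
step 2: S = H·P̄·Hᵀ + R = [6197377773/1864597]
step 2: K = P̄·Hᵀ·S⁻¹ = [-330530176/6197377773; 83449210/6197377773; 789450729/2065792591]
step 2: x' = x̄ + K·y = [3383314884/2065792591, -18927434580/2065792591, -22597790928/2065792591]
step 2: P' = (I − K·H)·P̄ = [52586542292/6197377773 164816658016/6197377773 43179536568/2065792591; 164816658016/6197377773 1836627805274/6197377773 575601888690/2065792591; 43179536568/2065792591 575601888690/2065792591 547341831464/2065792591]

step 0: x' = [548/441, -1430/441, -737/147], P' = [11324/441 9844/441 772/147; 9844/441 13529/441 2315/147; 772/147 2315/147 607/49]
step 1: x' = [6264206/1864597, 28139689/1864597, 22098579/1864597], P' = [13422092/1864597 17709508/1864597 8672724/1864597; 17709508/1864597 141190600/1864597 129172908/1864597; 8672724/1864597 129172908/1864597 123653144/1864597]
step 2: x' = [3383314884/2065792591, -18927434580/2065792591, -22597790928/2065792591], P' = [52586542292/6197377773 164816658016/6197377773 43179536568/2065792591; 164816658016/6197377773 1836627805274/6197377773 575601888690/2065792591; 43179536568/2065792591 575601888690/2065792591 547341831464/2065792591]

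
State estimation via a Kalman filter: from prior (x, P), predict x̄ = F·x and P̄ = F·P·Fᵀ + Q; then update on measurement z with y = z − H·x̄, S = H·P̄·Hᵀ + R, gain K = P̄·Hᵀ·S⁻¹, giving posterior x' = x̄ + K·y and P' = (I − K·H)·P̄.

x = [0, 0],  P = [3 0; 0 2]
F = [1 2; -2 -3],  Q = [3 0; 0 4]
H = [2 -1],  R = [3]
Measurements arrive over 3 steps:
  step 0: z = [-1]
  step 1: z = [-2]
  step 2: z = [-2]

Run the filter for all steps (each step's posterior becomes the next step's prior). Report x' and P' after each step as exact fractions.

step 0: x' = [-46/165, 14/33], P' = [194/165 50/33; 50/33 142/33]
step 1: x' = [-28226/55029, 51698/55029], P' = [62657/55029 78946/55029; 78946/55029 228758/55029]
step 2: x' = [-8262910/17678181, 17753422/17678181], P' = [20127536/17678181 25352260/17678181; 25352260/17678181 73438178/17678181]

step 0: x̄ = F·x = [0, 0]
step 0: P̄ = F·P·Fᵀ + Q = [14 -18; -18 34]
step 0: y = z − H·x̄ = [-1]
step 0: S = H·P̄·Hᵀ + R = [165]
step 0: K = P̄·Hᵀ·S⁻¹ = [46/165; -14/33]
step 0: x' = x̄ + K·y = [-46/165, 14/33]
step 0: P' = (I − K·H)·P̄ = [194/165 50/33; 50/33 142/33]
step 1: x̄ = F·x = [94/165, -118/165]
step 1: P̄ = F·P·Fᵀ + Q = [4529/165 -6398/165; -6398/165 10826/165]
step 1: y = z − H·x̄ = [-212/55]
step 1: S = H·P̄·Hᵀ + R = [18343/55]
step 1: K = P̄·Hᵀ·S⁻¹ = [5152/18343; -7874/18343]
step 1: x' = x̄ + K·y = [-28226/55029, 51698/55029]
step 1: P' = (I − K·H)·P̄ = [62657/55029 78946/55029; 78946/55029 228758/55029]
step 2: x̄ = F·x = [75170/55029, -98642/55029]
step 2: P̄ = F·P·Fᵀ + Q = [1458560/55029 -2050484/55029; -2050484/55029 3476918/55029]
step 2: y = z − H·x̄ = [-7040/1079]
step 2: S = H·P̄·Hᵀ + R = [346631/1079]
step 2: K = P̄·Hᵀ·S⁻¹ = [97404/346631; -148586/346631]
step 2: x' = x̄ + K·y = [-8262910/17678181, 17753422/17678181]
step 2: P' = (I − K·H)·P̄ = [20127536/17678181 25352260/17678181; 25352260/17678181 73438178/17678181]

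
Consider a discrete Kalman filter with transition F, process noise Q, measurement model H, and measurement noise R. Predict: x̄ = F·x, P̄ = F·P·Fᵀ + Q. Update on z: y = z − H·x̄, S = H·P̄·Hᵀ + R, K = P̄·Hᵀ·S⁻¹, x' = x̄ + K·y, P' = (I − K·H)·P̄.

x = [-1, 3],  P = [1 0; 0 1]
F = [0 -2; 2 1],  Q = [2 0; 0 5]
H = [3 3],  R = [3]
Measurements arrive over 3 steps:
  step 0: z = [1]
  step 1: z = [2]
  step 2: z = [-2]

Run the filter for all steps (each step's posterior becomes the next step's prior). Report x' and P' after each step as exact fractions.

step 0: x' = [-158/37, 165/37], P' = [174/37 -170/37; -170/37 178/37]
step 1: x' = [-45/74, 175/148], P' = [3 -207/74; -207/74 433/148]
step 2: x' = [-757702/549487, 381893/549487], P' = [1573614/549487 -1469348/549487; -1469348/549487 1546419/549487]

step 0: x̄ = F·x = [-6, 1]
step 0: P̄ = F·P·Fᵀ + Q = [6 -2; -2 10]
step 0: y = z − H·x̄ = [16]
step 0: S = H·P̄·Hᵀ + R = [111]
step 0: K = P̄·Hᵀ·S⁻¹ = [4/37; 8/37]
step 0: x' = x̄ + K·y = [-158/37, 165/37]
step 0: P' = (I − K·H)·P̄ = [174/37 -170/37; -170/37 178/37]
step 1: x̄ = F·x = [-330/37, -151/37]
step 1: P̄ = F·P·Fᵀ + Q = [786/37 324/37; 324/37 379/37]
step 1: y = z − H·x̄ = [41]
step 1: S = H·P̄·Hᵀ + R = [444]
step 1: K = P̄·Hᵀ·S⁻¹ = [15/74; 19/148]
step 1: x' = x̄ + K·y = [-45/74, 175/148]
step 1: P' = (I − K·H)·P̄ = [3 -207/74; -207/74 433/148]
step 2: x̄ = F·x = [-175/74, -5/148]
step 2: P̄ = F·P·Fᵀ + Q = [507/37 395/74; 395/74 1293/148]
step 2: y = z − H·x̄ = [769/148]
step 2: S = H·P̄·Hᵀ + R = [44553/148]
step 2: K = P̄·Hᵀ·S⁻¹ = [2818/14851; 2083/14851]
step 2: x' = x̄ + K·y = [-757702/549487, 381893/549487]
step 2: P' = (I − K·H)·P̄ = [1573614/549487 -1469348/549487; -1469348/549487 1546419/549487]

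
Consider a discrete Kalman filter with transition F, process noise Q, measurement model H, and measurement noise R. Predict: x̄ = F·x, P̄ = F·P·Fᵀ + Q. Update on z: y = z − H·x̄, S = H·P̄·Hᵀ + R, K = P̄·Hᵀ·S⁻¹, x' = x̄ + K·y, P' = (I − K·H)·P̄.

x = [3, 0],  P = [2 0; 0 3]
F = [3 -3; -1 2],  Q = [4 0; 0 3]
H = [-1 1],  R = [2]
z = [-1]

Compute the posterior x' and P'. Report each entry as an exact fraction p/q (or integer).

x' = [241/116, 103/116]
P' = [355/116 209/116; 209/116 291/116]

x̄ = F·x = [9, -3]
P̄ = F·P·Fᵀ + Q = [49 -24; -24 17]
y = z − H·x̄ = [11]
S = H·P̄·Hᵀ + R = [116]
K = P̄·Hᵀ·S⁻¹ = [-73/116; 41/116]
x' = x̄ + K·y = [241/116, 103/116]
P' = (I − K·H)·P̄ = [355/116 209/116; 209/116 291/116]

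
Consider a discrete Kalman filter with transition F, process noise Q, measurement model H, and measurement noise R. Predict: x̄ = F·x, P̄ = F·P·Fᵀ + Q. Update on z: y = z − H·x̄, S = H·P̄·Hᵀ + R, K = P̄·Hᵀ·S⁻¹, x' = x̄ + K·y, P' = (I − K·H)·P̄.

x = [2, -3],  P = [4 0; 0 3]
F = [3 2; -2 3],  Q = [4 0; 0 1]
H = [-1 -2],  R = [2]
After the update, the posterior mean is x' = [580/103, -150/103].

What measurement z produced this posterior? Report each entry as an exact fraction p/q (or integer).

z = [-3]

x̄ = F·x = [0, -13]
P̄ = F·P·Fᵀ + Q = [52 -6; -6 44]
S = H·P̄·Hᵀ + R = [206]
K = P̄·Hᵀ·S⁻¹ = [-20/103; -41/103]
x' − x̄ = [580/103, 1189/103] = K·y
y = (KᵀK)⁻¹·Kᵀ·(x' − x̄) = [-29]
z = y + H·x̄ = [-29] + [26] = [-3]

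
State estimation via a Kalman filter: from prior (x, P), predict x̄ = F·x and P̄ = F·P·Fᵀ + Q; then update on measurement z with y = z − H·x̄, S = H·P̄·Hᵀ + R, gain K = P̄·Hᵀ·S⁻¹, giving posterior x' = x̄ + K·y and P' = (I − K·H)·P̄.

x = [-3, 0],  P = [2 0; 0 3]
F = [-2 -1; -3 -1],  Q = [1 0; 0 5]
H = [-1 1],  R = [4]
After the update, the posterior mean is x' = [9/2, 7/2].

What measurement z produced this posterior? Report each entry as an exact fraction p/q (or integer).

x̄ = F·x = [6, 9]
P̄ = F·P·Fᵀ + Q = [12 15; 15 26]
S = H·P̄·Hᵀ + R = [12]
K = P̄·Hᵀ·S⁻¹ = [1/4; 11/12]
x' − x̄ = [-3/2, -11/2] = K·y
y = (KᵀK)⁻¹·Kᵀ·(x' − x̄) = [-6]
z = y + H·x̄ = [-6] + [3] = [-3]

z = [-3]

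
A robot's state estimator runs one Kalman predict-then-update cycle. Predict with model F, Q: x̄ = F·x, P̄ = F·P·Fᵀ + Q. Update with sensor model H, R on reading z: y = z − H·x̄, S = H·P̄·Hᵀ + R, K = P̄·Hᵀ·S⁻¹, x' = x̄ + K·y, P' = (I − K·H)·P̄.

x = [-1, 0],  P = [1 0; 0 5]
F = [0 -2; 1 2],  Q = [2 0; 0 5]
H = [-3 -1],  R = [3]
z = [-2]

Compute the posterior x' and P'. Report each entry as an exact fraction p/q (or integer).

x' = [138/107, -209/107]
P' = [238/107 -576/107; -576/107 1626/107]

x̄ = F·x = [0, -1]
P̄ = F·P·Fᵀ + Q = [22 -20; -20 26]
y = z − H·x̄ = [-3]
S = H·P̄·Hᵀ + R = [107]
K = P̄·Hᵀ·S⁻¹ = [-46/107; 34/107]
x' = x̄ + K·y = [138/107, -209/107]
P' = (I − K·H)·P̄ = [238/107 -576/107; -576/107 1626/107]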